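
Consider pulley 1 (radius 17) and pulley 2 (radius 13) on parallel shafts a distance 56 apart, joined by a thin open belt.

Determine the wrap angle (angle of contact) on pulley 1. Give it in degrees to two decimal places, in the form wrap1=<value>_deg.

open belt: β = asin((r2−r1)/C) = asin(-4/56) = -4.0960°
wrap1 = π − 2β = 188.1921°
wrap2 = π + 2β = 171.8079°

wrap1=188.19_deg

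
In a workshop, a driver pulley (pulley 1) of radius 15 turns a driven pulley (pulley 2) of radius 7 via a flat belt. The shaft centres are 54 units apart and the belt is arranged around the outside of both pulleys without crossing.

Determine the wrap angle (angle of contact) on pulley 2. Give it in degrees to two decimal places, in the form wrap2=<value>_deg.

wrap2=162.96_deg

open belt: β = asin((r2−r1)/C) = asin(-8/54) = -8.5196°
wrap1 = π − 2β = 197.0392°
wrap2 = π + 2β = 162.9608°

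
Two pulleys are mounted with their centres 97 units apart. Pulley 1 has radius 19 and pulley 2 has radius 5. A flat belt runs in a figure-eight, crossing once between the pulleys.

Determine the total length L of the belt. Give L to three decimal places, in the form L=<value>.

L=275.367

crossed belt: β = asin((r1+r2)/C) = asin(24/97) = 14.3251°
wrap1 = wrap2 = π + 2β = 208.6501°
tangent length = C·cosβ = 93.9840
L = (r1+r2)·wrap + 2·C·cosβ = 24·3.6416 + 2·93.9840 = 275.3672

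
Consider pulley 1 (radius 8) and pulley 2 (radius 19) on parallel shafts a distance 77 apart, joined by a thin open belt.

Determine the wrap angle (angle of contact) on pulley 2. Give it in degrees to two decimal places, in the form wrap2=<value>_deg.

wrap2=196.43_deg

open belt: β = asin((r2−r1)/C) = asin(11/77) = 8.2132°
wrap1 = π − 2β = 163.5736°
wrap2 = π + 2β = 196.4264°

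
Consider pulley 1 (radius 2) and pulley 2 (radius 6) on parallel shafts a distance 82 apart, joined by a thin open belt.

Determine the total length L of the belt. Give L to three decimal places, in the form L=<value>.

L=189.328

open belt: β = asin((r2−r1)/C) = asin(4/82) = 2.7960°
wrap1 = π − 2β = 174.4079°
wrap2 = π + 2β = 185.5921°
tangent length = C·cosβ = 81.9024
L = r1·wrap1 + r2·wrap2 + 2·C·cosβ = 2·3.0440 + 6·3.2392 + 2·81.9024 = 189.3279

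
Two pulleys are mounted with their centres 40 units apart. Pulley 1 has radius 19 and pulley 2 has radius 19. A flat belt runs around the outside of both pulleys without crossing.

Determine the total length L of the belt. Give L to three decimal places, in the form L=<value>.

L=199.381

open belt: β = asin((r2−r1)/C) = asin(0/40) = 0.0000°
wrap1 = π − 2β = 180.0000°
wrap2 = π + 2β = 180.0000°
tangent length = C·cosβ = 40.0000
L = r1·wrap1 + r2·wrap2 + 2·C·cosβ = 19·3.1416 + 19·3.1416 + 2·40.0000 = 199.3805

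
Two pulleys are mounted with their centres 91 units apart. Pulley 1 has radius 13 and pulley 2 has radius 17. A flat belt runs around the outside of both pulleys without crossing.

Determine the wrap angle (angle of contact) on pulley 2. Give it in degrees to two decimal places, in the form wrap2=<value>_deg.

open belt: β = asin((r2−r1)/C) = asin(4/91) = 2.5193°
wrap1 = π − 2β = 174.9614°
wrap2 = π + 2β = 185.0386°

wrap2=185.04_deg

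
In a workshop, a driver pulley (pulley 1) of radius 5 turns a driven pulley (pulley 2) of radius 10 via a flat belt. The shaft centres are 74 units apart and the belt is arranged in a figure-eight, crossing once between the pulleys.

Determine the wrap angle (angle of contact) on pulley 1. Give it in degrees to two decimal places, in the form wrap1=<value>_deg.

wrap1=203.39_deg

crossed belt: β = asin((r1+r2)/C) = asin(15/74) = 11.6951°
wrap1 = wrap2 = π + 2β = 203.3901°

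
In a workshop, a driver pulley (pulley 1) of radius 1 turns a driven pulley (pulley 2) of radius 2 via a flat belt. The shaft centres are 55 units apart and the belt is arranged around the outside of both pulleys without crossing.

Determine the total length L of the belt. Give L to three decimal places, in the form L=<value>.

L=119.443

open belt: β = asin((r2−r1)/C) = asin(1/55) = 1.0418°
wrap1 = π − 2β = 177.9164°
wrap2 = π + 2β = 182.0836°
tangent length = C·cosβ = 54.9909
L = r1·wrap1 + r2·wrap2 + 2·C·cosβ = 1·3.1052 + 2·3.1780 + 2·54.9909 = 119.4430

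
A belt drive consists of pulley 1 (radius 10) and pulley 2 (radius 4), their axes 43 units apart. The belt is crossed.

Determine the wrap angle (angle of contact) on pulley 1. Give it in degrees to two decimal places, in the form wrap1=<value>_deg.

wrap1=218.00_deg

crossed belt: β = asin((r1+r2)/C) = asin(14/43) = 19.0008°
wrap1 = wrap2 = π + 2β = 218.0016°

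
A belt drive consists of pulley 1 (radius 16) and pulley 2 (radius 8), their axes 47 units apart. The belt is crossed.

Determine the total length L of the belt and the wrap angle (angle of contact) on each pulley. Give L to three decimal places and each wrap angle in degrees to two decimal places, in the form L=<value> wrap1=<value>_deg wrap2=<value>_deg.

L=181.944 wrap1=241.41_deg wrap2=241.41_deg

crossed belt: β = asin((r1+r2)/C) = asin(24/47) = 30.7064°
wrap1 = wrap2 = π + 2β = 241.4127°
tangent length = C·cosβ = 40.4104
L = (r1+r2)·wrap + 2·C·cosβ = 24·4.2134 + 2·40.4104 = 181.9435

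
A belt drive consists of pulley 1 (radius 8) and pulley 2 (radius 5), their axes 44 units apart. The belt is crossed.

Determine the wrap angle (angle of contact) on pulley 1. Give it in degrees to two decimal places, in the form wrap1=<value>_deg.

crossed belt: β = asin((r1+r2)/C) = asin(13/44) = 17.1848°
wrap1 = wrap2 = π + 2β = 214.3696°

wrap1=214.37_deg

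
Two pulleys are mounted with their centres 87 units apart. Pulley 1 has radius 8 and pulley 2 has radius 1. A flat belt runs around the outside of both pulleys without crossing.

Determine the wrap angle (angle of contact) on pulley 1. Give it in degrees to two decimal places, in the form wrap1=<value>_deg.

wrap1=189.23_deg

open belt: β = asin((r2−r1)/C) = asin(-7/87) = -4.6150°
wrap1 = π − 2β = 189.2300°
wrap2 = π + 2β = 170.7700°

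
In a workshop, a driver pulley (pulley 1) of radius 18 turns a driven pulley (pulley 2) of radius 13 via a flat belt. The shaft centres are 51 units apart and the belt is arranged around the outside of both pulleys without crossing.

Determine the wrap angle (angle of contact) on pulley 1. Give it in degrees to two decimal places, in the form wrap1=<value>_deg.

open belt: β = asin((r2−r1)/C) = asin(-5/51) = -5.6263°
wrap1 = π − 2β = 191.2525°
wrap2 = π + 2β = 168.7475°

wrap1=191.25_deg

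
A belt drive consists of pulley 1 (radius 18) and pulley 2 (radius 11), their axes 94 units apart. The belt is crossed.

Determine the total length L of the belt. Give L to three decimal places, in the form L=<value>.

crossed belt: β = asin((r1+r2)/C) = asin(29/94) = 17.9695°
wrap1 = wrap2 = π + 2β = 215.9390°
tangent length = C·cosβ = 89.4148
L = (r1+r2)·wrap + 2·C·cosβ = 29·3.7688 + 2·89.4148 = 288.1261

L=288.126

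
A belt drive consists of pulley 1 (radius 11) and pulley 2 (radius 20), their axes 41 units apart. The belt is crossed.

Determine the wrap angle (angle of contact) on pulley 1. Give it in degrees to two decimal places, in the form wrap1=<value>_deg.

wrap1=278.24_deg

crossed belt: β = asin((r1+r2)/C) = asin(31/41) = 49.1214°
wrap1 = wrap2 = π + 2β = 278.2427°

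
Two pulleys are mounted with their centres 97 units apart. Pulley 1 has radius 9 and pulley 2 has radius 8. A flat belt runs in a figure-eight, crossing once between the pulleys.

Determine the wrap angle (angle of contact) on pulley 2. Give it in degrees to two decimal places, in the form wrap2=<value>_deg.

crossed belt: β = asin((r1+r2)/C) = asin(17/97) = 10.0937°
wrap1 = wrap2 = π + 2β = 200.1873°

wrap2=200.19_deg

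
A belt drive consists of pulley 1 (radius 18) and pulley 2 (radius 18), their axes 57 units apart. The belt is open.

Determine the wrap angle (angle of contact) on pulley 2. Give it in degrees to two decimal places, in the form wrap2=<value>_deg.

wrap2=180.00_deg

open belt: β = asin((r2−r1)/C) = asin(0/57) = 0.0000°
wrap1 = π − 2β = 180.0000°
wrap2 = π + 2β = 180.0000°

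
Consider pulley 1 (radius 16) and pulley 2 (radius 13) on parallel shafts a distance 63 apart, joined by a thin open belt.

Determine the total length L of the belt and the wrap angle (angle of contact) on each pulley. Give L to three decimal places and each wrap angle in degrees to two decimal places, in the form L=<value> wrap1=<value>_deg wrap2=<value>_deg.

L=217.249 wrap1=185.46_deg wrap2=174.54_deg

open belt: β = asin((r2−r1)/C) = asin(-3/63) = -2.7294°
wrap1 = π − 2β = 185.4588°
wrap2 = π + 2β = 174.5412°
tangent length = C·cosβ = 62.9285
L = r1·wrap1 + r2·wrap2 + 2·C·cosβ = 16·3.2369 + 13·3.0463 + 2·62.9285 = 217.2491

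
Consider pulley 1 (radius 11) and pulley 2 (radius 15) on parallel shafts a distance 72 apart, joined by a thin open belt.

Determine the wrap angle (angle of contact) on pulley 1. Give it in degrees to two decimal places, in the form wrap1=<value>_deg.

open belt: β = asin((r2−r1)/C) = asin(4/72) = 3.1847°
wrap1 = π − 2β = 173.6305°
wrap2 = π + 2β = 186.3695°

wrap1=173.63_deg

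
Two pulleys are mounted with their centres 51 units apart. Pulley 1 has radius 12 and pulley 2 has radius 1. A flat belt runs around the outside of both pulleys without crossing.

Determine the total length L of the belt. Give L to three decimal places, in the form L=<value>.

L=145.223

open belt: β = asin((r2−r1)/C) = asin(-11/51) = -12.4558°
wrap1 = π − 2β = 204.9116°
wrap2 = π + 2β = 155.0884°
tangent length = C·cosβ = 49.7996
L = r1·wrap1 + r2·wrap2 + 2·C·cosβ = 12·3.5764 + 1·2.7068 + 2·49.7996 = 145.2226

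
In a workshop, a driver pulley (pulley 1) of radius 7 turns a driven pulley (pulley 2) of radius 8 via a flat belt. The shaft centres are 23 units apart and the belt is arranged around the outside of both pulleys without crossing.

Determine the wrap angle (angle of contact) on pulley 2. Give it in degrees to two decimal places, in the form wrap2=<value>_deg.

open belt: β = asin((r2−r1)/C) = asin(1/23) = 2.4919°
wrap1 = π − 2β = 175.0162°
wrap2 = π + 2β = 184.9838°

wrap2=184.98_deg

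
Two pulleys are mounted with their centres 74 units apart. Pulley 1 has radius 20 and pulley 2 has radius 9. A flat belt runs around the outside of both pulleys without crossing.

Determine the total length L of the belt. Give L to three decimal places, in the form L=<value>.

open belt: β = asin((r2−r1)/C) = asin(-11/74) = -8.5486°
wrap1 = π − 2β = 197.0972°
wrap2 = π + 2β = 162.9028°
tangent length = C·cosβ = 73.1779
L = r1·wrap1 + r2·wrap2 + 2·C·cosβ = 20·3.4400 + 9·2.8432 + 2·73.1779 = 240.7444

L=240.744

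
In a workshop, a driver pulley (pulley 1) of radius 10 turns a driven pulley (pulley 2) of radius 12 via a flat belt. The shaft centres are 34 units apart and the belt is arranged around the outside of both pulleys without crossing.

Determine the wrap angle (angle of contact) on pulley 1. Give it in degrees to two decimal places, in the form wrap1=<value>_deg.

wrap1=173.26_deg

open belt: β = asin((r2−r1)/C) = asin(2/34) = 3.3723°
wrap1 = π − 2β = 173.2554°
wrap2 = π + 2β = 186.7446°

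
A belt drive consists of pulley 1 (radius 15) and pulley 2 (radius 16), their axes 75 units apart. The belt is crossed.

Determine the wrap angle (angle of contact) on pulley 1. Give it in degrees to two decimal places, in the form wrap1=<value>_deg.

wrap1=228.83_deg

crossed belt: β = asin((r1+r2)/C) = asin(31/75) = 24.4144°
wrap1 = wrap2 = π + 2β = 228.8288°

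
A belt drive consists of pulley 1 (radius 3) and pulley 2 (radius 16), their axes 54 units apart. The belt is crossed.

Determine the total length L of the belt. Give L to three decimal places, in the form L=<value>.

crossed belt: β = asin((r1+r2)/C) = asin(19/54) = 20.6006°
wrap1 = wrap2 = π + 2β = 221.2012°
tangent length = C·cosβ = 50.5470
L = (r1+r2)·wrap + 2·C·cosβ = 19·3.8607 + 2·50.5470 = 174.4471

L=174.447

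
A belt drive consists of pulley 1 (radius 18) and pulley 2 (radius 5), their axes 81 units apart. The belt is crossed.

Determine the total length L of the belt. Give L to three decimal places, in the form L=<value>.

L=240.832

crossed belt: β = asin((r1+r2)/C) = asin(23/81) = 16.4961°
wrap1 = wrap2 = π + 2β = 212.9923°
tangent length = C·cosβ = 77.6660
L = (r1+r2)·wrap + 2·C·cosβ = 23·3.7174 + 2·77.6660 = 240.8325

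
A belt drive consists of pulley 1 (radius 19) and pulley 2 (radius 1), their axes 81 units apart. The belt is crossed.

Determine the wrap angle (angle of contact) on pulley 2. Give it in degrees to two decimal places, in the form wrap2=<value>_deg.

crossed belt: β = asin((r1+r2)/C) = asin(20/81) = 14.2949°
wrap1 = wrap2 = π + 2β = 208.5899°

wrap2=208.59_deg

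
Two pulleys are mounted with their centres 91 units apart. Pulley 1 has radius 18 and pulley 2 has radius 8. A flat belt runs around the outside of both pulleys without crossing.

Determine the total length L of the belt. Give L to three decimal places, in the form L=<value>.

open belt: β = asin((r2−r1)/C) = asin(-10/91) = -6.3090°
wrap1 = π − 2β = 192.6180°
wrap2 = π + 2β = 167.3820°
tangent length = C·cosβ = 90.4489
L = r1·wrap1 + r2·wrap2 + 2·C·cosβ = 18·3.3618 + 8·2.9214 + 2·90.4489 = 264.7814

L=264.781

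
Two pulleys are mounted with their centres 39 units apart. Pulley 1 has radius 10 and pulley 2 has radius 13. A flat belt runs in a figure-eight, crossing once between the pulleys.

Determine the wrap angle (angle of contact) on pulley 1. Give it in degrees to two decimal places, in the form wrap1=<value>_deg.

wrap1=252.28_deg

crossed belt: β = asin((r1+r2)/C) = asin(23/39) = 36.1388°
wrap1 = wrap2 = π + 2β = 252.2776°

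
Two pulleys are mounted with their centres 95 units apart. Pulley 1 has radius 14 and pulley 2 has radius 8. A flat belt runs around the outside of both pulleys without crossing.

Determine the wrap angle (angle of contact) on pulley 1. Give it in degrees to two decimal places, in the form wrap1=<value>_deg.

open belt: β = asin((r2−r1)/C) = asin(-6/95) = -3.6211°
wrap1 = π − 2β = 187.2422°
wrap2 = π + 2β = 172.7578°

wrap1=187.24_deg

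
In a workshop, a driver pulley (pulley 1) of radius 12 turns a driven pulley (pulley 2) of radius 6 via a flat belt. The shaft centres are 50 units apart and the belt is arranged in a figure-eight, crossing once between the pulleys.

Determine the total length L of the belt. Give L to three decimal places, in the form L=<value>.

L=163.102

crossed belt: β = asin((r1+r2)/C) = asin(18/50) = 21.1002°
wrap1 = wrap2 = π + 2β = 222.2004°
tangent length = C·cosβ = 46.6476
L = (r1+r2)·wrap + 2·C·cosβ = 18·3.8781 + 2·46.6476 = 163.1015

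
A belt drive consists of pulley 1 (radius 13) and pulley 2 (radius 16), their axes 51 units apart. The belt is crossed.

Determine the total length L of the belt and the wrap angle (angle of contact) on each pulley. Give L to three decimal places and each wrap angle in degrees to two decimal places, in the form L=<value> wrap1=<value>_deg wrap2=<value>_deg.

L=210.091 wrap1=249.31_deg wrap2=249.31_deg

crossed belt: β = asin((r1+r2)/C) = asin(29/51) = 34.6546°
wrap1 = wrap2 = π + 2β = 249.3091°
tangent length = C·cosβ = 41.9524
L = (r1+r2)·wrap + 2·C·cosβ = 29·4.3513 + 2·41.9524 = 210.0914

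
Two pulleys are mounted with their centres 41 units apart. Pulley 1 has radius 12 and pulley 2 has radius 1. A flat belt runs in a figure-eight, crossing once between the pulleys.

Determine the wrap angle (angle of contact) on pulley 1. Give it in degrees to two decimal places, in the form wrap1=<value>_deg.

crossed belt: β = asin((r1+r2)/C) = asin(13/41) = 18.4860°
wrap1 = wrap2 = π + 2β = 216.9720°

wrap1=216.97_deg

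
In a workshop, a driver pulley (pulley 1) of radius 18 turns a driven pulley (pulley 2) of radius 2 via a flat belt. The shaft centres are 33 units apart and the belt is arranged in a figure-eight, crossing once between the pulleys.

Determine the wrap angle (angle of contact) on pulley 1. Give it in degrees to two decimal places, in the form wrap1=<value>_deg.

crossed belt: β = asin((r1+r2)/C) = asin(20/33) = 37.3052°
wrap1 = wrap2 = π + 2β = 254.6104°

wrap1=254.61_deg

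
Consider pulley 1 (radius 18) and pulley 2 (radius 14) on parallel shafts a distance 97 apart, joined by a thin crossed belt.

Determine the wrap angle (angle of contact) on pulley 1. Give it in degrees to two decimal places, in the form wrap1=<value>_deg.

wrap1=218.53_deg

crossed belt: β = asin((r1+r2)/C) = asin(32/97) = 19.2625°
wrap1 = wrap2 = π + 2β = 218.5250°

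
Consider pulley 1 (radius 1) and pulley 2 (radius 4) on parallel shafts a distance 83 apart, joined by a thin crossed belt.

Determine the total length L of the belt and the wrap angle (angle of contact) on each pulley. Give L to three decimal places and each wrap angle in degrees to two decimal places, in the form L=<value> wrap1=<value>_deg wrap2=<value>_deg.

L=182.009 wrap1=186.91_deg wrap2=186.91_deg

crossed belt: β = asin((r1+r2)/C) = asin(5/83) = 3.4536°
wrap1 = wrap2 = π + 2β = 186.9073°
tangent length = C·cosβ = 82.8493
L = (r1+r2)·wrap + 2·C·cosβ = 5·3.2621 + 2·82.8493 = 182.0093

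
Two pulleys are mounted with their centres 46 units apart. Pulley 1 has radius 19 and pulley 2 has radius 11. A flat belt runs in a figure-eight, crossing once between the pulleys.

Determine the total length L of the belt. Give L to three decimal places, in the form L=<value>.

crossed belt: β = asin((r1+r2)/C) = asin(30/46) = 40.7057°
wrap1 = wrap2 = π + 2β = 261.4114°
tangent length = C·cosβ = 34.8712
L = (r1+r2)·wrap + 2·C·cosβ = 30·4.5625 + 2·34.8712 = 206.6171

L=206.617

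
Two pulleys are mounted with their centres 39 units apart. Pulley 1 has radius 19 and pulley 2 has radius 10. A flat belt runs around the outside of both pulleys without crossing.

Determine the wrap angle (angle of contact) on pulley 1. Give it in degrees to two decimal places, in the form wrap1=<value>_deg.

open belt: β = asin((r2−r1)/C) = asin(-9/39) = -13.3424°
wrap1 = π − 2β = 206.6847°
wrap2 = π + 2β = 153.3153°

wrap1=206.68_deg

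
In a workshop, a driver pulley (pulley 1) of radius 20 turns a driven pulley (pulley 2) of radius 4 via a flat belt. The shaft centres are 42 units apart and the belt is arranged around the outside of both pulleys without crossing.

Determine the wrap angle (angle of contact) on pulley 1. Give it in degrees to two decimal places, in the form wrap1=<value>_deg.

wrap1=224.79_deg

open belt: β = asin((r2−r1)/C) = asin(-16/42) = -22.3927°
wrap1 = π − 2β = 224.7854°
wrap2 = π + 2β = 135.2146°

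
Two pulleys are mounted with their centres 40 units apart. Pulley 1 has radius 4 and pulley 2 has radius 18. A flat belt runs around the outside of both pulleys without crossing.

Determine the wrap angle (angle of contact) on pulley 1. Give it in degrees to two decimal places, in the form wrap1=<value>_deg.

wrap1=139.03_deg

open belt: β = asin((r2−r1)/C) = asin(14/40) = 20.4873°
wrap1 = π − 2β = 139.0254°
wrap2 = π + 2β = 220.9746°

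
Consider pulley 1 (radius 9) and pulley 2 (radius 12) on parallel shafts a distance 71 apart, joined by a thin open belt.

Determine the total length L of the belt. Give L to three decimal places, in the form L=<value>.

L=208.100

open belt: β = asin((r2−r1)/C) = asin(3/71) = 2.4217°
wrap1 = π − 2β = 175.1567°
wrap2 = π + 2β = 184.8433°
tangent length = C·cosβ = 70.9366
L = r1·wrap1 + r2·wrap2 + 2·C·cosβ = 9·3.0571 + 12·3.2261 + 2·70.9366 = 208.1002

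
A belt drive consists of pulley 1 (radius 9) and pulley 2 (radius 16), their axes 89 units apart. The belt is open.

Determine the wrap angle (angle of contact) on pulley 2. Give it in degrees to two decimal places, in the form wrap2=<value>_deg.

open belt: β = asin((r2−r1)/C) = asin(7/89) = 4.5111°
wrap1 = π − 2β = 170.9779°
wrap2 = π + 2β = 189.0221°

wrap2=189.02_deg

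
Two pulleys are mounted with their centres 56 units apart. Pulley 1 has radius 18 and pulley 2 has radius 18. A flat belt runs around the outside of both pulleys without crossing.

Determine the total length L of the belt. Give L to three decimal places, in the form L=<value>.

L=225.097

open belt: β = asin((r2−r1)/C) = asin(0/56) = 0.0000°
wrap1 = π − 2β = 180.0000°
wrap2 = π + 2β = 180.0000°
tangent length = C·cosβ = 56.0000
L = r1·wrap1 + r2·wrap2 + 2·C·cosβ = 18·3.1416 + 18·3.1416 + 2·56.0000 = 225.0973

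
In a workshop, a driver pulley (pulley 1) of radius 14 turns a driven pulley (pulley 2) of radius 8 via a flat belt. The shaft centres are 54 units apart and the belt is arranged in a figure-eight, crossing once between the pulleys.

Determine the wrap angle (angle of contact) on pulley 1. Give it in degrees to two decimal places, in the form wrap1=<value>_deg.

crossed belt: β = asin((r1+r2)/C) = asin(22/54) = 24.0421°
wrap1 = wrap2 = π + 2β = 228.0842°

wrap1=228.08_deg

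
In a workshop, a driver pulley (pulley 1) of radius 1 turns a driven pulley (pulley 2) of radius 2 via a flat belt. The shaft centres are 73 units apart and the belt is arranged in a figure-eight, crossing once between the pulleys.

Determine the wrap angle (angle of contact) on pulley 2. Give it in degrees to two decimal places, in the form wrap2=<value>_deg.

crossed belt: β = asin((r1+r2)/C) = asin(3/73) = 2.3553°
wrap1 = wrap2 = π + 2β = 184.7106°

wrap2=184.71_deg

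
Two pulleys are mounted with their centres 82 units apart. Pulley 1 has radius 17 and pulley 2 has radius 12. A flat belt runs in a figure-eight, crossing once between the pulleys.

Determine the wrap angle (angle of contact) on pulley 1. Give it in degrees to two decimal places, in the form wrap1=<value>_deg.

crossed belt: β = asin((r1+r2)/C) = asin(29/82) = 20.7113°
wrap1 = wrap2 = π + 2β = 221.4225°

wrap1=221.42_deg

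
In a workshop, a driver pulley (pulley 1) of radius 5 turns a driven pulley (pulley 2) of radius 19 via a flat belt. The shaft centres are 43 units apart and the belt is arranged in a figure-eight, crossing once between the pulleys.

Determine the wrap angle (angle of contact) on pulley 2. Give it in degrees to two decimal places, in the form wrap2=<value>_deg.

crossed belt: β = asin((r1+r2)/C) = asin(24/43) = 33.9272°
wrap1 = wrap2 = π + 2β = 247.8545°

wrap2=247.85_deg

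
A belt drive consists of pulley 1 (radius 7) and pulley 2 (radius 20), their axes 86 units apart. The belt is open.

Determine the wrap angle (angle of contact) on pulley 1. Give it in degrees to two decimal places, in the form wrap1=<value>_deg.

wrap1=162.61_deg

open belt: β = asin((r2−r1)/C) = asin(13/86) = 8.6943°
wrap1 = π − 2β = 162.6114°
wrap2 = π + 2β = 197.3886°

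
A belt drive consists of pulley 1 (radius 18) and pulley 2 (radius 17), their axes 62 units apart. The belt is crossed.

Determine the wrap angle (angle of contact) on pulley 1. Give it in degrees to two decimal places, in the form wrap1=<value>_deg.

wrap1=248.74_deg

crossed belt: β = asin((r1+r2)/C) = asin(35/62) = 34.3687°
wrap1 = wrap2 = π + 2β = 248.7374°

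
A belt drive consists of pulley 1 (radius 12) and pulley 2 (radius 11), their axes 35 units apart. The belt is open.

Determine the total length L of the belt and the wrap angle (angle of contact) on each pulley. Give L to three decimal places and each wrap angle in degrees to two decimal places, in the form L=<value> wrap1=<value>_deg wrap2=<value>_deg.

open belt: β = asin((r2−r1)/C) = asin(-1/35) = -1.6372°
wrap1 = π − 2β = 183.2745°
wrap2 = π + 2β = 176.7255°
tangent length = C·cosβ = 34.9857
L = r1·wrap1 + r2·wrap2 + 2·C·cosβ = 12·3.1987 + 11·3.0844 + 2·34.9857 = 142.2852

L=142.285 wrap1=183.27_deg wrap2=176.73_deg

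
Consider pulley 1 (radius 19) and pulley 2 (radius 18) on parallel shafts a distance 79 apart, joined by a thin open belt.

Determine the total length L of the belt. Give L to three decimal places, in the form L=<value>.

open belt: β = asin((r2−r1)/C) = asin(-1/79) = -0.7253°
wrap1 = π − 2β = 181.4506°
wrap2 = π + 2β = 178.5494°
tangent length = C·cosβ = 78.9937
L = r1·wrap1 + r2·wrap2 + 2·C·cosβ = 19·3.1669 + 18·3.1163 + 2·78.9937 = 274.2516

L=274.252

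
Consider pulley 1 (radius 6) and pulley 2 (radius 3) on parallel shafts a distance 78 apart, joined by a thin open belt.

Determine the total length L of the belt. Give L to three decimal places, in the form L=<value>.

open belt: β = asin((r2−r1)/C) = asin(-3/78) = -2.2042°
wrap1 = π − 2β = 184.4085°
wrap2 = π + 2β = 175.5915°
tangent length = C·cosβ = 77.9423
L = r1·wrap1 + r2·wrap2 + 2·C·cosβ = 6·3.2185 + 3·3.0647 + 2·77.9423 = 184.3897

L=184.390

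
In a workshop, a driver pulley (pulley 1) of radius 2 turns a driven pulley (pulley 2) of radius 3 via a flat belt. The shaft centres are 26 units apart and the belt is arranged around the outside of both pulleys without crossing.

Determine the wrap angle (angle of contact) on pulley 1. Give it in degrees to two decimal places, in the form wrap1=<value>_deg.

wrap1=175.59_deg

open belt: β = asin((r2−r1)/C) = asin(1/26) = 2.2042°
wrap1 = π − 2β = 175.5915°
wrap2 = π + 2β = 184.4085°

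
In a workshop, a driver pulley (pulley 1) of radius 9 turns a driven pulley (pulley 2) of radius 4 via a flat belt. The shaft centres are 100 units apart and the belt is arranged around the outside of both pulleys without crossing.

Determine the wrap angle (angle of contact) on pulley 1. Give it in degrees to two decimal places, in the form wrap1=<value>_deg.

open belt: β = asin((r2−r1)/C) = asin(-5/100) = -2.8660°
wrap1 = π − 2β = 185.7320°
wrap2 = π + 2β = 174.2680°

wrap1=185.73_deg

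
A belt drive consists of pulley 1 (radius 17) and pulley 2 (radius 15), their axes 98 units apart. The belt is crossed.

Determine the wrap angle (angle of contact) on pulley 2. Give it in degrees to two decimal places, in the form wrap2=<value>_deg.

crossed belt: β = asin((r1+r2)/C) = asin(32/98) = 19.0583°
wrap1 = wrap2 = π + 2β = 218.1167°

wrap2=218.12_deg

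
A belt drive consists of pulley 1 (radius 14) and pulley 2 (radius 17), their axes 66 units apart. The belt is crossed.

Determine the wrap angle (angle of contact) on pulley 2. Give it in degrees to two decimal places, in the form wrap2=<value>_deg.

wrap2=236.03_deg

crossed belt: β = asin((r1+r2)/C) = asin(31/66) = 28.0146°
wrap1 = wrap2 = π + 2β = 236.0293°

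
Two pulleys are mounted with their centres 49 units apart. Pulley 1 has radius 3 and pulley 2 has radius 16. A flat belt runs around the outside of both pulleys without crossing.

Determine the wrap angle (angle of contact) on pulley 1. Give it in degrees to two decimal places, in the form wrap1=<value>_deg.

wrap1=149.23_deg

open belt: β = asin((r2−r1)/C) = asin(13/49) = 15.3851°
wrap1 = π − 2β = 149.2297°
wrap2 = π + 2β = 210.7703°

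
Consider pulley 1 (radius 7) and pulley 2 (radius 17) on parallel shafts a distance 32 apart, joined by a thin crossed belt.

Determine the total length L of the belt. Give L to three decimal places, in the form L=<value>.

crossed belt: β = asin((r1+r2)/C) = asin(24/32) = 48.5904°
wrap1 = wrap2 = π + 2β = 277.1808°
tangent length = C·cosβ = 21.1660
L = (r1+r2)·wrap + 2·C·cosβ = 24·4.8377 + 2·21.1660 = 158.4372

L=158.437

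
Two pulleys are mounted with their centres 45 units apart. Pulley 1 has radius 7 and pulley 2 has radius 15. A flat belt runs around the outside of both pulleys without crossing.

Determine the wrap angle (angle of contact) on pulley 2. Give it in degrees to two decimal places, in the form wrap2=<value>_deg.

wrap2=200.48_deg

open belt: β = asin((r2−r1)/C) = asin(8/45) = 10.2403°
wrap1 = π − 2β = 159.5193°
wrap2 = π + 2β = 200.4807°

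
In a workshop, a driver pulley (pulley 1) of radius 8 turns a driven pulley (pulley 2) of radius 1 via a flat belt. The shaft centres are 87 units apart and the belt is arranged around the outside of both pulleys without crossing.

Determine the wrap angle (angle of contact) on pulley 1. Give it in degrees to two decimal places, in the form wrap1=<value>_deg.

open belt: β = asin((r2−r1)/C) = asin(-7/87) = -4.6150°
wrap1 = π − 2β = 189.2300°
wrap2 = π + 2β = 170.7700°

wrap1=189.23_deg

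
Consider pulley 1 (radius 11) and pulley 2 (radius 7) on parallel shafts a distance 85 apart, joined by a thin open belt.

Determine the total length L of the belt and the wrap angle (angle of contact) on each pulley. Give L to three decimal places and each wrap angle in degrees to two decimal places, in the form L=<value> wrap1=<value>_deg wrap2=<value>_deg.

open belt: β = asin((r2−r1)/C) = asin(-4/85) = -2.6973°
wrap1 = π − 2β = 185.3945°
wrap2 = π + 2β = 174.6055°
tangent length = C·cosβ = 84.9058
L = r1·wrap1 + r2·wrap2 + 2·C·cosβ = 11·3.2357 + 7·3.0474 + 2·84.9058 = 226.7369

L=226.737 wrap1=185.39_deg wrap2=174.61_deg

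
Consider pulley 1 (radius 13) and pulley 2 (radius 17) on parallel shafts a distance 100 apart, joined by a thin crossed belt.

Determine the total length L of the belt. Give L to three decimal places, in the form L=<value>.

crossed belt: β = asin((r1+r2)/C) = asin(30/100) = 17.4576°
wrap1 = wrap2 = π + 2β = 214.9152°
tangent length = C·cosβ = 95.3939
L = (r1+r2)·wrap + 2·C·cosβ = 30·3.7510 + 2·95.3939 = 303.3172

L=303.317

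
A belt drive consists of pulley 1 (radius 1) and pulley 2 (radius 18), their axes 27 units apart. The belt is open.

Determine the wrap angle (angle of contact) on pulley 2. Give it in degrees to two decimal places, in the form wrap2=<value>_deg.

open belt: β = asin((r2−r1)/C) = asin(17/27) = 39.0228°
wrap1 = π − 2β = 101.9544°
wrap2 = π + 2β = 258.0456°

wrap2=258.05_deg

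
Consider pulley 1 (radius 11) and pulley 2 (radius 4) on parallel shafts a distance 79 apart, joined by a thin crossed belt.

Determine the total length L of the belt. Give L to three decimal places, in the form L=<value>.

L=207.981

crossed belt: β = asin((r1+r2)/C) = asin(15/79) = 10.9454°
wrap1 = wrap2 = π + 2β = 201.8908°
tangent length = C·cosβ = 77.5629
L = (r1+r2)·wrap + 2·C·cosβ = 15·3.5237 + 2·77.5629 = 207.9806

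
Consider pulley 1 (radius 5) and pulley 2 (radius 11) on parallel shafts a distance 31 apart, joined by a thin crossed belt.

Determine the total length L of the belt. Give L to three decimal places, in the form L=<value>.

crossed belt: β = asin((r1+r2)/C) = asin(16/31) = 31.0730°
wrap1 = wrap2 = π + 2β = 242.1459°
tangent length = C·cosβ = 26.5518
L = (r1+r2)·wrap + 2·C·cosβ = 16·4.2262 + 2·26.5518 = 120.7236

L=120.724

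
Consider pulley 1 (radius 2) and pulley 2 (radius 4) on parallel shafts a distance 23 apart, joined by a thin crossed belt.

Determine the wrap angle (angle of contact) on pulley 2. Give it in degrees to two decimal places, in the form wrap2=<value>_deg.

crossed belt: β = asin((r1+r2)/C) = asin(6/23) = 15.1217°
wrap1 = wrap2 = π + 2β = 210.2433°

wrap2=210.24_deg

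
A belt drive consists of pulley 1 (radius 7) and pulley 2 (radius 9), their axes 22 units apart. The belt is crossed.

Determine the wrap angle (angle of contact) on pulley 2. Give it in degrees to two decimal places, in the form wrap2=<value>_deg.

crossed belt: β = asin((r1+r2)/C) = asin(16/22) = 46.6582°
wrap1 = wrap2 = π + 2β = 273.3165°

wrap2=273.32_deg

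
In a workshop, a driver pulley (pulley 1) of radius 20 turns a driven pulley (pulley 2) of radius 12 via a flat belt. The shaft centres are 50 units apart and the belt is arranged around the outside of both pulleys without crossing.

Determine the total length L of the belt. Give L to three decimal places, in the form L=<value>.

open belt: β = asin((r2−r1)/C) = asin(-8/50) = -9.2069°
wrap1 = π − 2β = 198.4138°
wrap2 = π + 2β = 161.5862°
tangent length = C·cosβ = 49.3559
L = r1·wrap1 + r2·wrap2 + 2·C·cosβ = 20·3.4630 + 12·2.8202 + 2·49.3559 = 201.8137

L=201.814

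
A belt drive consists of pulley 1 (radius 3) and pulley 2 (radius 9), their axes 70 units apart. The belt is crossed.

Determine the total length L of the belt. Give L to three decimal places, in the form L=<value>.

crossed belt: β = asin((r1+r2)/C) = asin(12/70) = 9.8709°
wrap1 = wrap2 = π + 2β = 199.7418°
tangent length = C·cosβ = 68.9638
L = (r1+r2)·wrap + 2·C·cosβ = 12·3.4862 + 2·68.9638 = 179.7613

L=179.761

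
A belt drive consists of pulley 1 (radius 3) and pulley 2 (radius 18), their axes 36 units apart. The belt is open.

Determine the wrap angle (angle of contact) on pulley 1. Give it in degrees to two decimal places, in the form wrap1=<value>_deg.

open belt: β = asin((r2−r1)/C) = asin(15/36) = 24.6243°
wrap1 = π − 2β = 130.7514°
wrap2 = π + 2β = 229.2486°

wrap1=130.75_deg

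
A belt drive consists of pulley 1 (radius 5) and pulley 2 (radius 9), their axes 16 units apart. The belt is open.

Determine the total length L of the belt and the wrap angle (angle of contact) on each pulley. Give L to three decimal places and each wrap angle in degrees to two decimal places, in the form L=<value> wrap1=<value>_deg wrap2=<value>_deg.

L=76.988 wrap1=151.04_deg wrap2=208.96_deg

open belt: β = asin((r2−r1)/C) = asin(4/16) = 14.4775°
wrap1 = π − 2β = 151.0450°
wrap2 = π + 2β = 208.9550°
tangent length = C·cosβ = 15.4919
L = r1·wrap1 + r2·wrap2 + 2·C·cosβ = 5·2.6362 + 9·3.6470 + 2·15.4919 = 76.9876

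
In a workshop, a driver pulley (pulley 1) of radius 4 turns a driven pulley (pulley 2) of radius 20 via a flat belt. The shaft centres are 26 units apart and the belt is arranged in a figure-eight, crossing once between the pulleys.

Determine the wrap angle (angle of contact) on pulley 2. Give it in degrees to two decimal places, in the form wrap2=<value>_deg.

crossed belt: β = asin((r1+r2)/C) = asin(24/26) = 67.3801°
wrap1 = wrap2 = π + 2β = 314.7603°

wrap2=314.76_deg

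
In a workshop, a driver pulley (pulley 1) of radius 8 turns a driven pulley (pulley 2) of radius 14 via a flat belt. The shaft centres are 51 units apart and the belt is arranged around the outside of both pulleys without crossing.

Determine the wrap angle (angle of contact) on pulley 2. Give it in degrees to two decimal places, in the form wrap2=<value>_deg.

wrap2=193.51_deg

open belt: β = asin((r2−r1)/C) = asin(6/51) = 6.7563°
wrap1 = π − 2β = 166.4873°
wrap2 = π + 2β = 193.5127°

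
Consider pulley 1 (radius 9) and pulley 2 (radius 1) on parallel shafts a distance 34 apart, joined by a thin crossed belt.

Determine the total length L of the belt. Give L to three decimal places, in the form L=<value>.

crossed belt: β = asin((r1+r2)/C) = asin(10/34) = 17.1046°
wrap1 = wrap2 = π + 2β = 214.2093°
tangent length = C·cosβ = 32.4962
L = (r1+r2)·wrap + 2·C·cosβ = 10·3.7387 + 2·32.4962 = 102.3789

L=102.379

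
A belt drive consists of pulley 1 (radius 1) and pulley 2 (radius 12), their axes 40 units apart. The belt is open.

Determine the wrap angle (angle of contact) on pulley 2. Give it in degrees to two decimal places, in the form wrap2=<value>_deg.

wrap2=211.92_deg

open belt: β = asin((r2−r1)/C) = asin(11/40) = 15.9620°
wrap1 = π − 2β = 148.0760°
wrap2 = π + 2β = 211.9240°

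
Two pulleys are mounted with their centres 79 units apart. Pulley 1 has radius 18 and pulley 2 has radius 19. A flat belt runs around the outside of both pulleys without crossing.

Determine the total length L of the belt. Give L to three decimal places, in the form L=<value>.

L=274.252

open belt: β = asin((r2−r1)/C) = asin(1/79) = 0.7253°
wrap1 = π − 2β = 178.5494°
wrap2 = π + 2β = 181.4506°
tangent length = C·cosβ = 78.9937
L = r1·wrap1 + r2·wrap2 + 2·C·cosβ = 18·3.1163 + 19·3.1669 + 2·78.9937 = 274.2516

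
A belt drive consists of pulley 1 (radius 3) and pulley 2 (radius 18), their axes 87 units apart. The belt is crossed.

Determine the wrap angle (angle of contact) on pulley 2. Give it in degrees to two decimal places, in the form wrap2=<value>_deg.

wrap2=207.94_deg

crossed belt: β = asin((r1+r2)/C) = asin(21/87) = 13.9680°
wrap1 = wrap2 = π + 2β = 207.9359°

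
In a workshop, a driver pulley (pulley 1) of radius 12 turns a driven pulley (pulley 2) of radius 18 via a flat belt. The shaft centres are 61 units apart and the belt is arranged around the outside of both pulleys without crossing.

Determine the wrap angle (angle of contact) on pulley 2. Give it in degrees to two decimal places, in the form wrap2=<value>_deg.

open belt: β = asin((r2−r1)/C) = asin(6/61) = 5.6448°
wrap1 = π − 2β = 168.7104°
wrap2 = π + 2β = 191.2896°

wrap2=191.29_deg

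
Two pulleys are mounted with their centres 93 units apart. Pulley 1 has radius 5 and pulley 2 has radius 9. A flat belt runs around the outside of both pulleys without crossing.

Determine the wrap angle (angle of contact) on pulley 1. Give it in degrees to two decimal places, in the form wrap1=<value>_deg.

open belt: β = asin((r2−r1)/C) = asin(4/93) = 2.4651°
wrap1 = π − 2β = 175.0698°
wrap2 = π + 2β = 184.9302°

wrap1=175.07_deg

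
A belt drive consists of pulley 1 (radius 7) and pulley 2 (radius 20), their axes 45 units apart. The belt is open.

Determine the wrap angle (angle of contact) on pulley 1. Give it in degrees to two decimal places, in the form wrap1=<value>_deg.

open belt: β = asin((r2−r1)/C) = asin(13/45) = 16.7914°
wrap1 = π − 2β = 146.4171°
wrap2 = π + 2β = 213.5829°

wrap1=146.42_deg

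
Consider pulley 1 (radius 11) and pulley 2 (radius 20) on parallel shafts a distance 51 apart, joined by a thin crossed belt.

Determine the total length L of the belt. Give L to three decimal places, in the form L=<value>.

crossed belt: β = asin((r1+r2)/C) = asin(31/51) = 37.4337°
wrap1 = wrap2 = π + 2β = 254.8674°
tangent length = C·cosβ = 40.4969
L = (r1+r2)·wrap + 2·C·cosβ = 31·4.4483 + 2·40.4969 = 218.8904

L=218.890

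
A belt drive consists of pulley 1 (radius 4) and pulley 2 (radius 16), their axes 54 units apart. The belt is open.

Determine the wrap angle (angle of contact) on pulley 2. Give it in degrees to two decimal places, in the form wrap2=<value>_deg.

open belt: β = asin((r2−r1)/C) = asin(12/54) = 12.8396°
wrap1 = π − 2β = 154.3208°
wrap2 = π + 2β = 205.6792°

wrap2=205.68_deg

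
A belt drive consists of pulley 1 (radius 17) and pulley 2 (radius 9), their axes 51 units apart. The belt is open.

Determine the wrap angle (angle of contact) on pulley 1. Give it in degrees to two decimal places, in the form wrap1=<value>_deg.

wrap1=198.05_deg

open belt: β = asin((r2−r1)/C) = asin(-8/51) = -9.0248°
wrap1 = π − 2β = 198.0497°
wrap2 = π + 2β = 161.9503°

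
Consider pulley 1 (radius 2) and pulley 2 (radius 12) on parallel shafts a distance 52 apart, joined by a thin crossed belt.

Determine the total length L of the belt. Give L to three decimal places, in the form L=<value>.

crossed belt: β = asin((r1+r2)/C) = asin(14/52) = 15.6185°
wrap1 = wrap2 = π + 2β = 211.2370°
tangent length = C·cosβ = 50.0799
L = (r1+r2)·wrap + 2·C·cosβ = 14·3.6868 + 2·50.0799 = 151.7748

L=151.775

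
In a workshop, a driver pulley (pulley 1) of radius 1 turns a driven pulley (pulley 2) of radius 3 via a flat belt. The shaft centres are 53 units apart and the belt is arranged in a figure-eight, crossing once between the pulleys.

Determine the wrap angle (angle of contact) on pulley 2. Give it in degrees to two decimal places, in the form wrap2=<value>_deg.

wrap2=188.66_deg

crossed belt: β = asin((r1+r2)/C) = asin(4/53) = 4.3283°
wrap1 = wrap2 = π + 2β = 188.6567°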